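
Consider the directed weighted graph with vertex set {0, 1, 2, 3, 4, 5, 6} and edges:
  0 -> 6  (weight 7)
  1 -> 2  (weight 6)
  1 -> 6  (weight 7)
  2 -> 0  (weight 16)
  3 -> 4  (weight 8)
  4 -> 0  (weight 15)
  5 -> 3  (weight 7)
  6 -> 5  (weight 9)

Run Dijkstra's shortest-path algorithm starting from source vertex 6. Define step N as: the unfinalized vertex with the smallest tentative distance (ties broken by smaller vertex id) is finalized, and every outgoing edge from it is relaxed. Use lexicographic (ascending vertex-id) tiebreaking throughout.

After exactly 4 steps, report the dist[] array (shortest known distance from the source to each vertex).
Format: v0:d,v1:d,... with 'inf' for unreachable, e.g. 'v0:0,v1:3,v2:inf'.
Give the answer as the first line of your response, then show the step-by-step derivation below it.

v0:39,v1:inf,v2:inf,v3:16,v4:24,v5:9,v6:0

step 1: dist = v0:inf,v1:inf,v2:inf,v3:inf,v4:inf,v5:9,v6:0
step 2: dist = v0:inf,v1:inf,v2:inf,v3:16,v4:inf,v5:9,v6:0
step 3: dist = v0:inf,v1:inf,v2:inf,v3:16,v4:24,v5:9,v6:0
step 4: dist = v0:39,v1:inf,v2:inf,v3:16,v4:24,v5:9,v6:0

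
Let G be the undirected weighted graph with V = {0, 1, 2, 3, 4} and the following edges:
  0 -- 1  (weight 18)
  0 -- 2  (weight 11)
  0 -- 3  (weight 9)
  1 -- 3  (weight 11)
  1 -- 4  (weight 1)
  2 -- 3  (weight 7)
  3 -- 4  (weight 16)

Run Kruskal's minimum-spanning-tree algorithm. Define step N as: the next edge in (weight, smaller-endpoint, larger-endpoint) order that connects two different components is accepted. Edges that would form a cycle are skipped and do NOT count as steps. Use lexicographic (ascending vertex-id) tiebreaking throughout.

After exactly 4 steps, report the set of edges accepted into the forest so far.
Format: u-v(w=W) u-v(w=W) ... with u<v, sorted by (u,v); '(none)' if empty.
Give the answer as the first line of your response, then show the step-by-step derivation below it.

0-3(w=9) 1-3(w=11) 1-4(w=1) 2-3(w=7)

step 1: add edge 1-4 (w=1); MST = {1-4(w=1)}
step 2: add edge 2-3 (w=7); MST = {1-4(w=1) 2-3(w=7)}
step 3: add edge 0-3 (w=9); MST = {0-3(w=9) 1-4(w=1) 2-3(w=7)}
step 4: add edge 1-3 (w=11); MST = {0-3(w=9) 1-3(w=11) 1-4(w=1) 2-3(w=7)}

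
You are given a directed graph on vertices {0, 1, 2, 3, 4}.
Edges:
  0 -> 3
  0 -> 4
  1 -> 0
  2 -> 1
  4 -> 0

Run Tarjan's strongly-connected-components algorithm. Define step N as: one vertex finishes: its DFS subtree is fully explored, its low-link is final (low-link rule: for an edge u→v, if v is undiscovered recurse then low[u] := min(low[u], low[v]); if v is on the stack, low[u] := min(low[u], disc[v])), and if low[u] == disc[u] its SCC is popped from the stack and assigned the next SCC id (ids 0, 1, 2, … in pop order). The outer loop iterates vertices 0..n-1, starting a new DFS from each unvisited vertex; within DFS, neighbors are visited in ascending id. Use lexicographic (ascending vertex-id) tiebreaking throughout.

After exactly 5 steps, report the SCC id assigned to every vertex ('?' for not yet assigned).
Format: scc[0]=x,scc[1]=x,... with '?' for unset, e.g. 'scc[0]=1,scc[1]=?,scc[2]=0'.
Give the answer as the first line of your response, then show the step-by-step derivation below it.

scc[0]=1,scc[1]=2,scc[2]=3,scc[3]=0,scc[4]=1

step 1: low=(low[0]=0,low[1]=?,low[2]=?,low[3]=1,low[4]=?); scc=(scc[0]=?,scc[1]=?,scc[2]=?,scc[3]=0,scc[4]=?)
step 2: low=(low[0]=0,low[1]=?,low[2]=?,low[3]=1,low[4]=0); scc=(scc[0]=?,scc[1]=?,scc[2]=?,scc[3]=0,scc[4]=?)
step 3: low=(low[0]=0,low[1]=?,low[2]=?,low[3]=1,low[4]=0); scc=(scc[0]=1,scc[1]=?,scc[2]=?,scc[3]=0,scc[4]=1)
step 4: low=(low[0]=0,low[1]=3,low[2]=?,low[3]=1,low[4]=0); scc=(scc[0]=1,scc[1]=2,scc[2]=?,scc[3]=0,scc[4]=1)
step 5: low=(low[0]=0,low[1]=3,low[2]=4,low[3]=1,low[4]=0); scc=(scc[0]=1,scc[1]=2,scc[2]=3,scc[3]=0,scc[4]=1)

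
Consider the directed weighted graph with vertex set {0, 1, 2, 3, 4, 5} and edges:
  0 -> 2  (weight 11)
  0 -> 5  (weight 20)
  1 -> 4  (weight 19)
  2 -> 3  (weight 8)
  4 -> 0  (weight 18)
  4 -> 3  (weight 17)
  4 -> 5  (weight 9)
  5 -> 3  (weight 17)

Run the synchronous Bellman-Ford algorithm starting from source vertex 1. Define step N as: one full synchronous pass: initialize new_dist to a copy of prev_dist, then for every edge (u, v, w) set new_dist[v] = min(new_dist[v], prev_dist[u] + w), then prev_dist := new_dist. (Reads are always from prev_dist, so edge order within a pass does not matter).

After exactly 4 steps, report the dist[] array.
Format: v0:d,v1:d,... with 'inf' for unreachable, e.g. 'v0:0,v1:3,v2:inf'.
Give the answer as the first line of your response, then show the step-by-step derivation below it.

v0:37,v1:0,v2:48,v3:36,v4:19,v5:28

step 1: dist = v0:inf,v1:0,v2:inf,v3:inf,v4:19,v5:inf
step 2: dist = v0:37,v1:0,v2:inf,v3:36,v4:19,v5:28
step 3: dist = v0:37,v1:0,v2:48,v3:36,v4:19,v5:28
step 4: dist = v0:37,v1:0,v2:48,v3:36,v4:19,v5:28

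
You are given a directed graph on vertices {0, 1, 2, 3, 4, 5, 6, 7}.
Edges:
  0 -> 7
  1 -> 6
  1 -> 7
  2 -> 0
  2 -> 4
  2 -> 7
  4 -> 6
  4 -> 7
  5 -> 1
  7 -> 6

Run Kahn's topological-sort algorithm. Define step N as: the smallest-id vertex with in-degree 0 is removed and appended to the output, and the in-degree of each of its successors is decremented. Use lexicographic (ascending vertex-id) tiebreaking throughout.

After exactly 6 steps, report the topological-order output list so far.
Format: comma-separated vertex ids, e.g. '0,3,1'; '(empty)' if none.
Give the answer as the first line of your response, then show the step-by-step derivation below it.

2,0,3,4,5,1

step 1: output 2; order=[2]; indeg=(0,1,0,0,0,0,3,3)
step 2: output 0; order=[2,0]; indeg=(0,1,0,0,0,0,3,2)
step 3: output 3; order=[2,0,3]; indeg=(0,1,0,0,0,0,3,2)
step 4: output 4; order=[2,0,3,4]; indeg=(0,1,0,0,0,0,2,1)
step 5: output 5; order=[2,0,3,4,5]; indeg=(0,0,0,0,0,0,2,1)
step 6: output 1; order=[2,0,3,4,5,1]; indeg=(0,0,0,0,0,0,1,0)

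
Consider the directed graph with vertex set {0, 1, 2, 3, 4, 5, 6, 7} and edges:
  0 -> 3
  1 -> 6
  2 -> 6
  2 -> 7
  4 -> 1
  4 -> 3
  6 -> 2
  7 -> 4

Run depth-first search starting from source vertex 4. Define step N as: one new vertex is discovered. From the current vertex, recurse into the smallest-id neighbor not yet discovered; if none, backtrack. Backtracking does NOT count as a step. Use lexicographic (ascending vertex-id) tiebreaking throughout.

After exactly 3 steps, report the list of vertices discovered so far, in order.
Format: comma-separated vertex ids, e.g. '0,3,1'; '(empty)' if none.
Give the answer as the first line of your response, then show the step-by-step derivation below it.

4,1,6

step 1: discover 4; path=4; order=4
step 2: discover 1; path=4>1; order=4,1
step 3: discover 6; path=4>1>6; order=4,1,6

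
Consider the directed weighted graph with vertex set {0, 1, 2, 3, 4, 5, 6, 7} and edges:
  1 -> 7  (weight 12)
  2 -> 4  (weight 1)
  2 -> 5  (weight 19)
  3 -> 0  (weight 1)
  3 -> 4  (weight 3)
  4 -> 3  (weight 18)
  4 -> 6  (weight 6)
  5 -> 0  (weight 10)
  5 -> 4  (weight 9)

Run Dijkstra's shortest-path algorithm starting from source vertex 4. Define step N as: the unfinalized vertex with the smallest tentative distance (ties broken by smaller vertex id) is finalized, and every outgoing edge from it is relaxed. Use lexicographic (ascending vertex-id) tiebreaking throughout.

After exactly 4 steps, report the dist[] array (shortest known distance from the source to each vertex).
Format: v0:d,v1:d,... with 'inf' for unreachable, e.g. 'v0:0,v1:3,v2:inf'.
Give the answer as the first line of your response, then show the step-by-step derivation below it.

v0:19,v1:inf,v2:inf,v3:18,v4:0,v5:inf,v6:6,v7:inf

step 1: dist = v0:inf,v1:inf,v2:inf,v3:18,v4:0,v5:inf,v6:6,v7:inf
step 2: dist = v0:inf,v1:inf,v2:inf,v3:18,v4:0,v5:inf,v6:6,v7:inf
step 3: dist = v0:19,v1:inf,v2:inf,v3:18,v4:0,v5:inf,v6:6,v7:inf
step 4: dist = v0:19,v1:inf,v2:inf,v3:18,v4:0,v5:inf,v6:6,v7:inf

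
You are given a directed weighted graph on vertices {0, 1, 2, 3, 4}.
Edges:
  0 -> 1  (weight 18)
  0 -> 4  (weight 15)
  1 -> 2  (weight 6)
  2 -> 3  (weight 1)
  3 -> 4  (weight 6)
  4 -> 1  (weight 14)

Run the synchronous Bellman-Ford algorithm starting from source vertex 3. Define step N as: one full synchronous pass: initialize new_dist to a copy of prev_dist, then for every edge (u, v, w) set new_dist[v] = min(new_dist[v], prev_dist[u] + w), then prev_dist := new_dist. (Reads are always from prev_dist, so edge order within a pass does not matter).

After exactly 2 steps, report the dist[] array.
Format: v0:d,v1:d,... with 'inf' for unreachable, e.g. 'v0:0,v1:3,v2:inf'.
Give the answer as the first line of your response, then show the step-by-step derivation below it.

v0:inf,v1:20,v2:inf,v3:0,v4:6

step 1: dist = v0:inf,v1:inf,v2:inf,v3:0,v4:6
step 2: dist = v0:inf,v1:20,v2:inf,v3:0,v4:6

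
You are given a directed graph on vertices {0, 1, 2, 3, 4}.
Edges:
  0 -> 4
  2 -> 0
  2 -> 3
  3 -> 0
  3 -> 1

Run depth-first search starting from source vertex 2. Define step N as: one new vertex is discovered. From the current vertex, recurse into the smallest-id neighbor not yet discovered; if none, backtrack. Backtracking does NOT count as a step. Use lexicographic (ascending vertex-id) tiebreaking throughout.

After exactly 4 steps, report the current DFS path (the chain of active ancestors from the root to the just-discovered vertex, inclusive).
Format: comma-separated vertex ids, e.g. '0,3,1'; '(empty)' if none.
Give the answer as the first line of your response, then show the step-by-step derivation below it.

2,3

step 1: discover 2; path=2; order=2
step 2: discover 0; path=2>0; order=2,0
step 3: discover 4; path=2>0>4; order=2,0,4
step 4: discover 3; path=2>3; order=2,0,4,3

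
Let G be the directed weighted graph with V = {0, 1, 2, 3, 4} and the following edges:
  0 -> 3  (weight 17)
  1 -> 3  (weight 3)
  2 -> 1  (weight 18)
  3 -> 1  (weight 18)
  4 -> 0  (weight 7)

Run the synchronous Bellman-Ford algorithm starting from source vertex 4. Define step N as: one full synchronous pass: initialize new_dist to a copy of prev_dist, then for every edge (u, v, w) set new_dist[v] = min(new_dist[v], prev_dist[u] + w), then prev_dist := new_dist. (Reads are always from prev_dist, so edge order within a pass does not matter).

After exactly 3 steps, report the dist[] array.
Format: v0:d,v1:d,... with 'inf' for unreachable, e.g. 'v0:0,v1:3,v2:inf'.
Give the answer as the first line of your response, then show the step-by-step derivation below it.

v0:7,v1:42,v2:inf,v3:24,v4:0

step 1: dist = v0:7,v1:inf,v2:inf,v3:inf,v4:0
step 2: dist = v0:7,v1:inf,v2:inf,v3:24,v4:0
step 3: dist = v0:7,v1:42,v2:inf,v3:24,v4:0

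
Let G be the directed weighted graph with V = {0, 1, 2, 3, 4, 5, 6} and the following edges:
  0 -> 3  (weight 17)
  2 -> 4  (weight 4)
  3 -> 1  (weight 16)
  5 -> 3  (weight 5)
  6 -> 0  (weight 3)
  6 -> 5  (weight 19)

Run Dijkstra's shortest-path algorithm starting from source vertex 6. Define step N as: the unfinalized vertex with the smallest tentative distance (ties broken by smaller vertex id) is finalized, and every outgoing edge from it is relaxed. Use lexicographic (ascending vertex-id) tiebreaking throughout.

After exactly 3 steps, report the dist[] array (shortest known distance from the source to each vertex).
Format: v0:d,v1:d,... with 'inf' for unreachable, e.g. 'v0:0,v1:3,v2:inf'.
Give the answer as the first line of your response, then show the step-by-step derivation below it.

v0:3,v1:inf,v2:inf,v3:20,v4:inf,v5:19,v6:0

step 1: dist = v0:3,v1:inf,v2:inf,v3:inf,v4:inf,v5:19,v6:0
step 2: dist = v0:3,v1:inf,v2:inf,v3:20,v4:inf,v5:19,v6:0
step 3: dist = v0:3,v1:inf,v2:inf,v3:20,v4:inf,v5:19,v6:0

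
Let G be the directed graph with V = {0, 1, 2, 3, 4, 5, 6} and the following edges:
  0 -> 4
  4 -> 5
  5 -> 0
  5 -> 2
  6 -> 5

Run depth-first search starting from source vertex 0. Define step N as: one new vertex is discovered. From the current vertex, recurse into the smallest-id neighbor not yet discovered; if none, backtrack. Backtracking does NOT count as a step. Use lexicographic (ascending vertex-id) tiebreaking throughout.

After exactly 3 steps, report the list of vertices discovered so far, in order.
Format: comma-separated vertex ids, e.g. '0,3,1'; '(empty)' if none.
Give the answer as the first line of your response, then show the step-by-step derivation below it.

0,4,5

step 1: discover 0; path=0; order=0
step 2: discover 4; path=0>4; order=0,4
step 3: discover 5; path=0>4>5; order=0,4,5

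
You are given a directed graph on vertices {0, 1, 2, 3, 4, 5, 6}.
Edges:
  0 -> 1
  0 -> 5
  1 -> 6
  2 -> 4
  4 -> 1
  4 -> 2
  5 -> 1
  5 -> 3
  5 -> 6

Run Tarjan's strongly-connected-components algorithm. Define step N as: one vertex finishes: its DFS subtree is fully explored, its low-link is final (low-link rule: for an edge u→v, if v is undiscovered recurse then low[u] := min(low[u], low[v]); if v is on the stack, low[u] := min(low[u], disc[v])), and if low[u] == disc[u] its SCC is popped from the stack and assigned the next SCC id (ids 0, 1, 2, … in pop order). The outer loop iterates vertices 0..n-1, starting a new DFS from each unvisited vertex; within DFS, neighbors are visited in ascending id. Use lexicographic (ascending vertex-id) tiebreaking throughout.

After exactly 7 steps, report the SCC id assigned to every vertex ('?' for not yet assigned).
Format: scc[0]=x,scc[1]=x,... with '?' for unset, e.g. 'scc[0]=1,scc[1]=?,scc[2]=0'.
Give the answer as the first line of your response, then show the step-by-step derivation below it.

scc[0]=4,scc[1]=1,scc[2]=5,scc[3]=2,scc[4]=5,scc[5]=3,scc[6]=0

step 1: low=(low[0]=0,low[1]=1,low[2]=?,low[3]=?,low[4]=?,low[5]=?,low[6]=2); scc=(scc[0]=?,scc[1]=?,scc[2]=?,scc[3]=?,scc[4]=?,scc[5]=?,scc[6]=0)
step 2: low=(low[0]=0,low[1]=1,low[2]=?,low[3]=?,low[4]=?,low[5]=?,low[6]=2); scc=(scc[0]=?,scc[1]=1,scc[2]=?,scc[3]=?,scc[4]=?,scc[5]=?,scc[6]=0)
step 3: low=(low[0]=0,low[1]=1,low[2]=?,low[3]=4,low[4]=?,low[5]=3,low[6]=2); scc=(scc[0]=?,scc[1]=1,scc[2]=?,scc[3]=2,scc[4]=?,scc[5]=?,scc[6]=0)
step 4: low=(low[0]=0,low[1]=1,low[2]=?,low[3]=4,low[4]=?,low[5]=3,low[6]=2); scc=(scc[0]=?,scc[1]=1,scc[2]=?,scc[3]=2,scc[4]=?,scc[5]=3,scc[6]=0)
step 5: low=(low[0]=0,low[1]=1,low[2]=?,low[3]=4,low[4]=?,low[5]=3,low[6]=2); scc=(scc[0]=4,scc[1]=1,scc[2]=?,scc[3]=2,scc[4]=?,scc[5]=3,scc[6]=0)
step 6: low=(low[0]=0,low[1]=1,low[2]=5,low[3]=4,low[4]=5,low[5]=3,low[6]=2); scc=(scc[0]=4,scc[1]=1,scc[2]=?,scc[3]=2,scc[4]=?,scc[5]=3,scc[6]=0)
step 7: low=(low[0]=0,low[1]=1,low[2]=5,low[3]=4,low[4]=5,low[5]=3,low[6]=2); scc=(scc[0]=4,scc[1]=1,scc[2]=5,scc[3]=2,scc[4]=5,scc[5]=3,scc[6]=0)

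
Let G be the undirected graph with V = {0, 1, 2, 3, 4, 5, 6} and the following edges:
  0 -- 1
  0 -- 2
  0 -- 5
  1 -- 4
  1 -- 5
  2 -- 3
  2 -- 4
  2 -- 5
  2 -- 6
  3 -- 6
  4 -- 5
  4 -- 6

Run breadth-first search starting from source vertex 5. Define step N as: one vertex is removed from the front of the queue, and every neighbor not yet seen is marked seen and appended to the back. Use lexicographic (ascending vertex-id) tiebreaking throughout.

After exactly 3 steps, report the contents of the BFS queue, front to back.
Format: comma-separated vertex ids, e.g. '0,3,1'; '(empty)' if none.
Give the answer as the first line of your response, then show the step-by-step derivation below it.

2,4

step 1: dequeue 5; queue=[0,1,2,4]; order=5
step 2: dequeue 0; queue=[1,2,4]; order=5,0
step 3: dequeue 1; queue=[2,4]; order=5,0,1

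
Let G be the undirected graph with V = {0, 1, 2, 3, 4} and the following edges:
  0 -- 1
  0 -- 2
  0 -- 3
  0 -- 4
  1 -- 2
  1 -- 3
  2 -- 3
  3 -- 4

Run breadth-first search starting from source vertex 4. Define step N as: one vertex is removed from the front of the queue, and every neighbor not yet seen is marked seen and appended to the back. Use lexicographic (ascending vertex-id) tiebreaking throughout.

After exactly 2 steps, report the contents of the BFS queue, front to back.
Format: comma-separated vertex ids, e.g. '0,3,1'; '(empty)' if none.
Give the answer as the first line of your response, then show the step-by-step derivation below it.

3,1,2

step 1: dequeue 4; queue=[0,3]; order=4
step 2: dequeue 0; queue=[3,1,2]; order=4,0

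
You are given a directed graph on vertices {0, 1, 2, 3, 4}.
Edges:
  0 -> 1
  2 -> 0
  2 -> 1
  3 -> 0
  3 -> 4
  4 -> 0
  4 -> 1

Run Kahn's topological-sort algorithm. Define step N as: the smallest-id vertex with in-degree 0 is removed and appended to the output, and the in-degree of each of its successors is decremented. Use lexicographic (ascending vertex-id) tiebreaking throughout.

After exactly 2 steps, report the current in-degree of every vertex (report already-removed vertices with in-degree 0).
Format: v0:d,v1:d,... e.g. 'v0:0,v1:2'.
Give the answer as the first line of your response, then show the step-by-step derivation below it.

v0:1,v1:2,v2:0,v3:0,v4:0

step 1: output 2; order=[2]; indeg=(2,2,0,0,1)
step 2: output 3; order=[2,3]; indeg=(1,2,0,0,0)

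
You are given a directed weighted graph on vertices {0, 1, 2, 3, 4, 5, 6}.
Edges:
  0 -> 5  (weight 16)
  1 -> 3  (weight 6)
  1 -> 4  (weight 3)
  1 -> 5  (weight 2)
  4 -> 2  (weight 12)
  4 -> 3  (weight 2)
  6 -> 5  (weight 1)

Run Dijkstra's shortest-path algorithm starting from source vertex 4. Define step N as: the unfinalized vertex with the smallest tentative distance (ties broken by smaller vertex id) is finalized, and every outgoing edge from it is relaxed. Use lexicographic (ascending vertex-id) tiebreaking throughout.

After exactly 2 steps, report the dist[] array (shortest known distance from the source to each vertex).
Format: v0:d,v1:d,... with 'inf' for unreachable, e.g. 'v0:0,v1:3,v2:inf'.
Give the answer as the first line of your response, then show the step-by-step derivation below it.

v0:inf,v1:inf,v2:12,v3:2,v4:0,v5:inf,v6:inf

step 1: dist = v0:inf,v1:inf,v2:12,v3:2,v4:0,v5:inf,v6:inf
step 2: dist = v0:inf,v1:inf,v2:12,v3:2,v4:0,v5:inf,v6:inf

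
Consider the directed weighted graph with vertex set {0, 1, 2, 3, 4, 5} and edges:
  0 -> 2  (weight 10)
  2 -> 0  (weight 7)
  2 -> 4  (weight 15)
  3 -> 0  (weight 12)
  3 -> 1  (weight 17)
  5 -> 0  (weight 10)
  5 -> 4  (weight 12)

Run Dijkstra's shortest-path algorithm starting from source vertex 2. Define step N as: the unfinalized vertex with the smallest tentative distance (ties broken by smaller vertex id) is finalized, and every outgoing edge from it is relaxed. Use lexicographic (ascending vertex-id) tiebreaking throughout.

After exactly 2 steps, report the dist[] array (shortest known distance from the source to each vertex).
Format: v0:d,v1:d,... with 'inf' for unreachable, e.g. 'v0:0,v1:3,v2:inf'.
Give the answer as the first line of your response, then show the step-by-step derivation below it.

v0:7,v1:inf,v2:0,v3:inf,v4:15,v5:inf

step 1: dist = v0:7,v1:inf,v2:0,v3:inf,v4:15,v5:inf
step 2: dist = v0:7,v1:inf,v2:0,v3:inf,v4:15,v5:inf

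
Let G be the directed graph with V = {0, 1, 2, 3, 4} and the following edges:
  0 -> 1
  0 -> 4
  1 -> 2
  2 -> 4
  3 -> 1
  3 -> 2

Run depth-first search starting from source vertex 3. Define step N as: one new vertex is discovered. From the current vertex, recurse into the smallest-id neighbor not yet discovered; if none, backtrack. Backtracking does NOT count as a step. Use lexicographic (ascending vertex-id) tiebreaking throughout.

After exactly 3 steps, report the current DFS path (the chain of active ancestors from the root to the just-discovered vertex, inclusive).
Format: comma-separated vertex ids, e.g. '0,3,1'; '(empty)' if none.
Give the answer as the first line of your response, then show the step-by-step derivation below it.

3,1,2

step 1: discover 3; path=3; order=3
step 2: discover 1; path=3>1; order=3,1
step 3: discover 2; path=3>1>2; order=3,1,2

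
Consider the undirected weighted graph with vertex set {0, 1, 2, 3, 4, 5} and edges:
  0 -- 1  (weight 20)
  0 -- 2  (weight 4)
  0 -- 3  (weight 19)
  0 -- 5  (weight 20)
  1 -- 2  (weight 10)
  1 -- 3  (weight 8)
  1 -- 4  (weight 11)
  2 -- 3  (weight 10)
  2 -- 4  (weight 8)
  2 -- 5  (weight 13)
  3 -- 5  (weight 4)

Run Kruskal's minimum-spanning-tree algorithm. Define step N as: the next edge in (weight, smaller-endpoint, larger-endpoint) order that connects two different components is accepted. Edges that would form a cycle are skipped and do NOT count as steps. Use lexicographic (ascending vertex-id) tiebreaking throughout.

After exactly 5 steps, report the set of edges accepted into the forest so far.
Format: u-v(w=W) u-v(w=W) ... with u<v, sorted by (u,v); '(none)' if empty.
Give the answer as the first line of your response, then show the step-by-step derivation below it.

0-2(w=4) 1-2(w=10) 1-3(w=8) 2-4(w=8) 3-5(w=4)

step 1: add edge 0-2 (w=4); MST = {0-2(w=4)}
step 2: add edge 3-5 (w=4); MST = {0-2(w=4) 3-5(w=4)}
step 3: add edge 1-3 (w=8); MST = {0-2(w=4) 1-3(w=8) 3-5(w=4)}
step 4: add edge 2-4 (w=8); MST = {0-2(w=4) 1-3(w=8) 2-4(w=8) 3-5(w=4)}
step 5: add edge 1-2 (w=10); MST = {0-2(w=4) 1-2(w=10) 1-3(w=8) 2-4(w=8) 3-5(w=4)}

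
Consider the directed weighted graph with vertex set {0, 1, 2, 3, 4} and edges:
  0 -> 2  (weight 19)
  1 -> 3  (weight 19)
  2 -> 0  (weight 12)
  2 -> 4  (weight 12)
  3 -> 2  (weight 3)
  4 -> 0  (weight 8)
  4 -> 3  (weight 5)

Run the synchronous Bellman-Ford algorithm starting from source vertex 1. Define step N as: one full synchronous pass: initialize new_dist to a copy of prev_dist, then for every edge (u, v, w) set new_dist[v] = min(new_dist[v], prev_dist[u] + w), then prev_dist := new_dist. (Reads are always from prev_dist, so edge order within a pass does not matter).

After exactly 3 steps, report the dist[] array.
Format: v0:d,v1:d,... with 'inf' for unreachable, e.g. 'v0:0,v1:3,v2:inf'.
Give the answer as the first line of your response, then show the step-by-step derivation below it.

v0:34,v1:0,v2:22,v3:19,v4:34

step 1: dist = v0:inf,v1:0,v2:inf,v3:19,v4:inf
step 2: dist = v0:inf,v1:0,v2:22,v3:19,v4:inf
step 3: dist = v0:34,v1:0,v2:22,v3:19,v4:34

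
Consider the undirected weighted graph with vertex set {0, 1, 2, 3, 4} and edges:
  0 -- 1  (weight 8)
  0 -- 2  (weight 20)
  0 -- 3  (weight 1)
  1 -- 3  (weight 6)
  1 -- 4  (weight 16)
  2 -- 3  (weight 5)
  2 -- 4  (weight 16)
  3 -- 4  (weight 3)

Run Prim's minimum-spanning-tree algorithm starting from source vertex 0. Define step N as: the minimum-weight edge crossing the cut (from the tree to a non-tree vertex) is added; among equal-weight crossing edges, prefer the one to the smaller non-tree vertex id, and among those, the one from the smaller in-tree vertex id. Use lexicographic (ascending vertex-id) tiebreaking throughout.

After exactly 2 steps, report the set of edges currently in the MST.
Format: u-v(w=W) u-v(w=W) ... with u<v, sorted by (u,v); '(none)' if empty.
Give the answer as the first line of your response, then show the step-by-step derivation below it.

0-3(w=1) 3-4(w=3)

step 1: add edge 0-3 (w=1); MST = {0-3(w=1)}
step 2: add edge 3-4 (w=3); MST = {0-3(w=1) 3-4(w=3)}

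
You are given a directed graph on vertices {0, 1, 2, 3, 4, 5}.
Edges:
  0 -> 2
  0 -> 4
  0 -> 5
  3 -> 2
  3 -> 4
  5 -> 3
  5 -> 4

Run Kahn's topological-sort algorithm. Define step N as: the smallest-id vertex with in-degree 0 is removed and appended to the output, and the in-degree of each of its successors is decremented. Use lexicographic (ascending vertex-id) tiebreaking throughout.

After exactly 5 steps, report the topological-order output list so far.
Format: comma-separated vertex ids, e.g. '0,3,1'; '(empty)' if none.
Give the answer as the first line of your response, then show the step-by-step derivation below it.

0,1,5,3,2

step 1: output 0; order=[0]; indeg=(0,0,1,1,2,0)
step 2: output 1; order=[0,1]; indeg=(0,0,1,1,2,0)
step 3: output 5; order=[0,1,5]; indeg=(0,0,1,0,1,0)
step 4: output 3; order=[0,1,5,3]; indeg=(0,0,0,0,0,0)
step 5: output 2; order=[0,1,5,3,2]; indeg=(0,0,0,0,0,0)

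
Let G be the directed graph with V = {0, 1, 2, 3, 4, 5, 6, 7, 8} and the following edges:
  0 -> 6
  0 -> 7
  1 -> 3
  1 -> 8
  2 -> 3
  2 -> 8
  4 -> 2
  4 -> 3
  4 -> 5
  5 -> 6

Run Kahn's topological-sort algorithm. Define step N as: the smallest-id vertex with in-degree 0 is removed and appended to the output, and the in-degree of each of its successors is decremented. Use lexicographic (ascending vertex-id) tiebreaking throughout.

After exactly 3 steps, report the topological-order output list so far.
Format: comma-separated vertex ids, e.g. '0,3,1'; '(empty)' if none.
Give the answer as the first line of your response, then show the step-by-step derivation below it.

0,1,4

step 1: output 0; order=[0]; indeg=(0,0,1,3,0,1,1,0,2)
step 2: output 1; order=[0,1]; indeg=(0,0,1,2,0,1,1,0,1)
step 3: output 4; order=[0,1,4]; indeg=(0,0,0,1,0,0,1,0,1)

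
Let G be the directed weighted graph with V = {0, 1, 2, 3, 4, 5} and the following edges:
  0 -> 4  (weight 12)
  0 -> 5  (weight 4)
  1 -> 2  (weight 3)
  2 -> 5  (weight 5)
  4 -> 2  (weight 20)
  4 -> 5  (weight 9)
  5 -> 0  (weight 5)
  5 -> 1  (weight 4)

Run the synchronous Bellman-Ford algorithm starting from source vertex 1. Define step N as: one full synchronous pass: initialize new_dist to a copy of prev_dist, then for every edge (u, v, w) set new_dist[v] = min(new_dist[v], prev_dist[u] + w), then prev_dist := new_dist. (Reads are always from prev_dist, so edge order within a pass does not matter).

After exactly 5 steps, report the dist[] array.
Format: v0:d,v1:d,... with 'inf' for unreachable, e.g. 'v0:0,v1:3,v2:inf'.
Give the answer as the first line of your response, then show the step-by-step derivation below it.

v0:13,v1:0,v2:3,v3:inf,v4:25,v5:8

step 1: dist = v0:inf,v1:0,v2:3,v3:inf,v4:inf,v5:inf
step 2: dist = v0:inf,v1:0,v2:3,v3:inf,v4:inf,v5:8
step 3: dist = v0:13,v1:0,v2:3,v3:inf,v4:inf,v5:8
step 4: dist = v0:13,v1:0,v2:3,v3:inf,v4:25,v5:8
step 5: dist = v0:13,v1:0,v2:3,v3:inf,v4:25,v5:8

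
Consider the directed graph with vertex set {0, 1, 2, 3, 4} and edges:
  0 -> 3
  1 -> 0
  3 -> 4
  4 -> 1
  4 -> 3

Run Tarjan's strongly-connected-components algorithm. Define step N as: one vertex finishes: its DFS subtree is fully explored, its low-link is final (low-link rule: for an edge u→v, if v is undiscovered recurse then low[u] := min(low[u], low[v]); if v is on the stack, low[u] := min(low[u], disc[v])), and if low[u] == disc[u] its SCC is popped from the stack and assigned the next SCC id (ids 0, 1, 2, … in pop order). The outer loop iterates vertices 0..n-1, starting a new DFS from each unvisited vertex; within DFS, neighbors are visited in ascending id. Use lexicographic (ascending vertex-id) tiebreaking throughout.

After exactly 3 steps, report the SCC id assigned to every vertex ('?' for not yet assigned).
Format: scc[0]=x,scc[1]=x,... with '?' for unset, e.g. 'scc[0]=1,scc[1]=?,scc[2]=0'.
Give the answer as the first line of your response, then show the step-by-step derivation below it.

scc[0]=?,scc[1]=?,scc[2]=?,scc[3]=?,scc[4]=?

step 1: low=(low[0]=0,low[1]=0,low[2]=?,low[3]=1,low[4]=2); scc=(scc[0]=?,scc[1]=?,scc[2]=?,scc[3]=?,scc[4]=?)
step 2: low=(low[0]=0,low[1]=0,low[2]=?,low[3]=1,low[4]=0); scc=(scc[0]=?,scc[1]=?,scc[2]=?,scc[3]=?,scc[4]=?)
step 3: low=(low[0]=0,low[1]=0,low[2]=?,low[3]=0,low[4]=0); scc=(scc[0]=?,scc[1]=?,scc[2]=?,scc[3]=?,scc[4]=?)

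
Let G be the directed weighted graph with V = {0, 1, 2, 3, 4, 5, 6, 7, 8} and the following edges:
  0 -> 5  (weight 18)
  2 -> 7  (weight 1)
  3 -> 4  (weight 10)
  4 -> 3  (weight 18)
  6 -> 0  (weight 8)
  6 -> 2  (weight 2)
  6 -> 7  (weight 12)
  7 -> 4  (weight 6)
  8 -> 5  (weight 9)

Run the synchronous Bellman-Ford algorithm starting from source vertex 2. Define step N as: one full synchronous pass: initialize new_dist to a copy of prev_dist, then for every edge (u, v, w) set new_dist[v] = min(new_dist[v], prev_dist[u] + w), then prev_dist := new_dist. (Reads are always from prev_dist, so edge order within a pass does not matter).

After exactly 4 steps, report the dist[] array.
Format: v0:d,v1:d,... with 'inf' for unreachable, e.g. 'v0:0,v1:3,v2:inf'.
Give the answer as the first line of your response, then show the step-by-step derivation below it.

v0:inf,v1:inf,v2:0,v3:25,v4:7,v5:inf,v6:inf,v7:1,v8:inf

step 1: dist = v0:inf,v1:inf,v2:0,v3:inf,v4:inf,v5:inf,v6:inf,v7:1,v8:inf
step 2: dist = v0:inf,v1:inf,v2:0,v3:inf,v4:7,v5:inf,v6:inf,v7:1,v8:inf
step 3: dist = v0:inf,v1:inf,v2:0,v3:25,v4:7,v5:inf,v6:inf,v7:1,v8:inf
step 4: dist = v0:inf,v1:inf,v2:0,v3:25,v4:7,v5:inf,v6:inf,v7:1,v8:inf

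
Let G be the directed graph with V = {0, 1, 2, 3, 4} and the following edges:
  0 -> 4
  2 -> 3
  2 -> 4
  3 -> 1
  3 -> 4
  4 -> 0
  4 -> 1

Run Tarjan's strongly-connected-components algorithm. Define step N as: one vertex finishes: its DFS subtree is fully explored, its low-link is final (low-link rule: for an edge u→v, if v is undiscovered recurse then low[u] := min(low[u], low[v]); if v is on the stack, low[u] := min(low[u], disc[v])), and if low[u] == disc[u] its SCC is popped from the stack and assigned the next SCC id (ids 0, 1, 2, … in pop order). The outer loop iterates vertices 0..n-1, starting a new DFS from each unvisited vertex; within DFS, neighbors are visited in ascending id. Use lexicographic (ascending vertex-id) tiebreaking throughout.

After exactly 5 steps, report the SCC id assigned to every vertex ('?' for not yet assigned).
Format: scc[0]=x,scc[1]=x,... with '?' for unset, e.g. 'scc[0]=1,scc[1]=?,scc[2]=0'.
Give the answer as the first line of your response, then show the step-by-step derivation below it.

scc[0]=1,scc[1]=0,scc[2]=3,scc[3]=2,scc[4]=1

step 1: low=(low[0]=0,low[1]=2,low[2]=?,low[3]=?,low[4]=0); scc=(scc[0]=?,scc[1]=0,scc[2]=?,scc[3]=?,scc[4]=?)
step 2: low=(low[0]=0,low[1]=2,low[2]=?,low[3]=?,low[4]=0); scc=(scc[0]=?,scc[1]=0,scc[2]=?,scc[3]=?,scc[4]=?)
step 3: low=(low[0]=0,low[1]=2,low[2]=?,low[3]=?,low[4]=0); scc=(scc[0]=1,scc[1]=0,scc[2]=?,scc[3]=?,scc[4]=1)
step 4: low=(low[0]=0,low[1]=2,low[2]=3,low[3]=4,low[4]=0); scc=(scc[0]=1,scc[1]=0,scc[2]=?,scc[3]=2,scc[4]=1)
step 5: low=(low[0]=0,low[1]=2,low[2]=3,low[3]=4,low[4]=0); scc=(scc[0]=1,scc[1]=0,scc[2]=3,scc[3]=2,scc[4]=1)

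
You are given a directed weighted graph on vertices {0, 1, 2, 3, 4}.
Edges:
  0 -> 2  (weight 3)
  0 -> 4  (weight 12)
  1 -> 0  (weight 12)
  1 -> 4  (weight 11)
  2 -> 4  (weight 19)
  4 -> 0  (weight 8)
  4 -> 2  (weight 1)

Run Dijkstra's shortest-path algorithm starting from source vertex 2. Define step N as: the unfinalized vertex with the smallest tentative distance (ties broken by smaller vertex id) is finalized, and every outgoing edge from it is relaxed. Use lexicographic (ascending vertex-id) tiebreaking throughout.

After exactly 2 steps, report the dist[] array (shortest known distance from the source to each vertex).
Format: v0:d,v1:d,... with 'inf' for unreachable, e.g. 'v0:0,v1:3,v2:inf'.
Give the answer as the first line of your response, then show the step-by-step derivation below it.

v0:27,v1:inf,v2:0,v3:inf,v4:19

step 1: dist = v0:inf,v1:inf,v2:0,v3:inf,v4:19
step 2: dist = v0:27,v1:inf,v2:0,v3:inf,v4:19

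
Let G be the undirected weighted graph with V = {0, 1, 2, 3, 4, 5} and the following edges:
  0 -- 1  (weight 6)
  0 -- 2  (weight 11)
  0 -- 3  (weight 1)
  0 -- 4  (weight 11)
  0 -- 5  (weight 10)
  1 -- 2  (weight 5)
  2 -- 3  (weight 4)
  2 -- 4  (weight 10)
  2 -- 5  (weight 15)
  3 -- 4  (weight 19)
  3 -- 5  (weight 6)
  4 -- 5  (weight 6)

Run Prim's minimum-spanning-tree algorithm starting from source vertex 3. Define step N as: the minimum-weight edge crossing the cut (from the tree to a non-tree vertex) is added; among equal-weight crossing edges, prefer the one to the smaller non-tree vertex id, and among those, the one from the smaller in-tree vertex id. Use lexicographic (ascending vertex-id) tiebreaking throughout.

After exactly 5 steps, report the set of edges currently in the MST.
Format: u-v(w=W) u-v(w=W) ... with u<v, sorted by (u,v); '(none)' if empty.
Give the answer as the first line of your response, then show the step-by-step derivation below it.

0-3(w=1) 1-2(w=5) 2-3(w=4) 3-5(w=6) 4-5(w=6)

step 1: add edge 0-3 (w=1); MST = {0-3(w=1)}
step 2: add edge 2-3 (w=4); MST = {0-3(w=1) 2-3(w=4)}
step 3: add edge 1-2 (w=5); MST = {0-3(w=1) 1-2(w=5) 2-3(w=4)}
step 4: add edge 3-5 (w=6); MST = {0-3(w=1) 1-2(w=5) 2-3(w=4) 3-5(w=6)}
step 5: add edge 4-5 (w=6); MST = {0-3(w=1) 1-2(w=5) 2-3(w=4) 3-5(w=6) 4-5(w=6)}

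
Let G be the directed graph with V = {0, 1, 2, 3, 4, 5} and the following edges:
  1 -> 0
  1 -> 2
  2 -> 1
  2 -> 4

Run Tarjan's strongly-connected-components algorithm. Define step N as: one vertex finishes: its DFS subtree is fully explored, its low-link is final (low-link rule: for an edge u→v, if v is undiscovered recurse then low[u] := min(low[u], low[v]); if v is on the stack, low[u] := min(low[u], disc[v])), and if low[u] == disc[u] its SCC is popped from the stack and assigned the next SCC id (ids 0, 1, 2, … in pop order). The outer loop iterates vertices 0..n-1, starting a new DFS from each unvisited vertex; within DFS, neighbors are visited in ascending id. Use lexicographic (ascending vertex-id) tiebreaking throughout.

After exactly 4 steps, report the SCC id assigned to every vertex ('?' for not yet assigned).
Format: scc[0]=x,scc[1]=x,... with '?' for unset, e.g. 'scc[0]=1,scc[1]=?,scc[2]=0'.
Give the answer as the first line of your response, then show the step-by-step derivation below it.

scc[0]=0,scc[1]=2,scc[2]=2,scc[3]=?,scc[4]=1,scc[5]=?

step 1: low=(low[0]=0,low[1]=?,low[2]=?,low[3]=?,low[4]=?,low[5]=?); scc=(scc[0]=0,scc[1]=?,scc[2]=?,scc[3]=?,scc[4]=?,scc[5]=?)
step 2: low=(low[0]=0,low[1]=1,low[2]=1,low[3]=?,low[4]=3,low[5]=?); scc=(scc[0]=0,scc[1]=?,scc[2]=?,scc[3]=?,scc[4]=1,scc[5]=?)
step 3: low=(low[0]=0,low[1]=1,low[2]=1,low[3]=?,low[4]=3,low[5]=?); scc=(scc[0]=0,scc[1]=?,scc[2]=?,scc[3]=?,scc[4]=1,scc[5]=?)
step 4: low=(low[0]=0,low[1]=1,low[2]=1,low[3]=?,low[4]=3,low[5]=?); scc=(scc[0]=0,scc[1]=2,scc[2]=2,scc[3]=?,scc[4]=1,scc[5]=?)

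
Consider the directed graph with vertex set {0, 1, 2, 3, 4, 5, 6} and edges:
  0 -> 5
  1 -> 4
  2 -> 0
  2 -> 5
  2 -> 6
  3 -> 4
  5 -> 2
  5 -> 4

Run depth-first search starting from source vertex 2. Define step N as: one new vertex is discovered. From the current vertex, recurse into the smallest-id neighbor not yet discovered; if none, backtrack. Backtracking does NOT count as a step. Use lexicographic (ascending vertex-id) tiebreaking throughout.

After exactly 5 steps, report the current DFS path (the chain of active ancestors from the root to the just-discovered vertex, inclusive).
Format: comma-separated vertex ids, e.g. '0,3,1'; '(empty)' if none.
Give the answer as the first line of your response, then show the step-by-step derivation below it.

2,6

step 1: discover 2; path=2; order=2
step 2: discover 0; path=2>0; order=2,0
step 3: discover 5; path=2>0>5; order=2,0,5
step 4: discover 4; path=2>0>5>4; order=2,0,5,4
step 5: discover 6; path=2>6; order=2,0,5,4,6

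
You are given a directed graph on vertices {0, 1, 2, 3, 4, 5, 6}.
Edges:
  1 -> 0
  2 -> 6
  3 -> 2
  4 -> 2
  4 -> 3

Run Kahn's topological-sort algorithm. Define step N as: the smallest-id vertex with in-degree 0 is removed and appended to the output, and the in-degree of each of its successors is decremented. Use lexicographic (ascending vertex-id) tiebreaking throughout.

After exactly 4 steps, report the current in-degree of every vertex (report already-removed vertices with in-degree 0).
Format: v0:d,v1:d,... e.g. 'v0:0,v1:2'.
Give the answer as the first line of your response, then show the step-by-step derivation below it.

v0:0,v1:0,v2:0,v3:0,v4:0,v5:0,v6:1

step 1: output 1; order=[1]; indeg=(0,0,2,1,0,0,1)
step 2: output 0; order=[1,0]; indeg=(0,0,2,1,0,0,1)
step 3: output 4; order=[1,0,4]; indeg=(0,0,1,0,0,0,1)
step 4: output 3; order=[1,0,4,3]; indeg=(0,0,0,0,0,0,1)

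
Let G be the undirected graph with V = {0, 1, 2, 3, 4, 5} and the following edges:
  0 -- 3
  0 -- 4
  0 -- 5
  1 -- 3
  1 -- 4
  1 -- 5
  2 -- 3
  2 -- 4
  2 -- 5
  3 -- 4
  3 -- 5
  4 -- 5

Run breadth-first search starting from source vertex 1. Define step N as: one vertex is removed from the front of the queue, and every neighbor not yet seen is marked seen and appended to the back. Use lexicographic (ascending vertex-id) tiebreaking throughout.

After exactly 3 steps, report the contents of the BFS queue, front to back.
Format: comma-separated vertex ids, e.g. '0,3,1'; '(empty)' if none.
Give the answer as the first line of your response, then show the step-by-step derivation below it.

5,0,2

step 1: dequeue 1; queue=[3,4,5]; order=1
step 2: dequeue 3; queue=[4,5,0,2]; order=1,3
step 3: dequeue 4; queue=[5,0,2]; order=1,3,4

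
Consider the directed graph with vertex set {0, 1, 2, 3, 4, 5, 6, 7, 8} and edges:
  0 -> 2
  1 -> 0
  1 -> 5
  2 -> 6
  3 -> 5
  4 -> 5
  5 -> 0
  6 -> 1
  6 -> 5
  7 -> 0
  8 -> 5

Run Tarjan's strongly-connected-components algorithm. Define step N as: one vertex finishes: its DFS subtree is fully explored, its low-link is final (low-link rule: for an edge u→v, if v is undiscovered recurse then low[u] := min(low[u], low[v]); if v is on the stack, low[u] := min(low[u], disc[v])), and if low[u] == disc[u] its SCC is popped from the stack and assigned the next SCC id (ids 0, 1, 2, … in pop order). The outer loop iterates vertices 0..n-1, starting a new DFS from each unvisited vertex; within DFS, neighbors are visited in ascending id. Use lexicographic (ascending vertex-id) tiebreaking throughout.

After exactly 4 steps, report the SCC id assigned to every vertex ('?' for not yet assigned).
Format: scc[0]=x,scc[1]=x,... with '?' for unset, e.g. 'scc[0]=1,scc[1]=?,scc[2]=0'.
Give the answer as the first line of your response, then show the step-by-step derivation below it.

scc[0]=?,scc[1]=?,scc[2]=?,scc[3]=?,scc[4]=?,scc[5]=?,scc[6]=?,scc[7]=?,scc[8]=?

step 1: low=(low[0]=0,low[1]=0,low[2]=1,low[3]=?,low[4]=?,low[5]=0,low[6]=2,low[7]=?,low[8]=?); scc=(scc[0]=?,scc[1]=?,scc[2]=?,scc[3]=?,scc[4]=?,scc[5]=?,scc[6]=?,scc[7]=?,scc[8]=?)
step 2: low=(low[0]=0,low[1]=0,low[2]=1,low[3]=?,low[4]=?,low[5]=0,low[6]=2,low[7]=?,low[8]=?); scc=(scc[0]=?,scc[1]=?,scc[2]=?,scc[3]=?,scc[4]=?,scc[5]=?,scc[6]=?,scc[7]=?,scc[8]=?)
step 3: low=(low[0]=0,low[1]=0,low[2]=1,low[3]=?,low[4]=?,low[5]=0,low[6]=0,low[7]=?,low[8]=?); scc=(scc[0]=?,scc[1]=?,scc[2]=?,scc[3]=?,scc[4]=?,scc[5]=?,scc[6]=?,scc[7]=?,scc[8]=?)
step 4: low=(low[0]=0,low[1]=0,low[2]=0,low[3]=?,low[4]=?,low[5]=0,low[6]=0,low[7]=?,low[8]=?); scc=(scc[0]=?,scc[1]=?,scc[2]=?,scc[3]=?,scc[4]=?,scc[5]=?,scc[6]=?,scc[7]=?,scc[8]=?)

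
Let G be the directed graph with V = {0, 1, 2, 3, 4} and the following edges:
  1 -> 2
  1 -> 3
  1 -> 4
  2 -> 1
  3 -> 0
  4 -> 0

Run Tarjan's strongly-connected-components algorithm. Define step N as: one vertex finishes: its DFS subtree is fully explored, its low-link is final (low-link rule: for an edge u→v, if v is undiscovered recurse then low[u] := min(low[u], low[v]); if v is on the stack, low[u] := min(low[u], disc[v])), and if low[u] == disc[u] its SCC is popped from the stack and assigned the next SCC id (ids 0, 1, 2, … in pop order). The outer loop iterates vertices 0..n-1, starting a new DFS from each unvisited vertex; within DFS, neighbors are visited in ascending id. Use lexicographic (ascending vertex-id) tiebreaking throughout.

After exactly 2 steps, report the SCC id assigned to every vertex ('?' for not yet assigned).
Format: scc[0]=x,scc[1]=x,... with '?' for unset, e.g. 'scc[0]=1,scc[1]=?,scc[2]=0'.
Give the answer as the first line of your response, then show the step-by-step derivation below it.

scc[0]=0,scc[1]=?,scc[2]=?,scc[3]=?,scc[4]=?

step 1: low=(low[0]=0,low[1]=?,low[2]=?,low[3]=?,low[4]=?); scc=(scc[0]=0,scc[1]=?,scc[2]=?,scc[3]=?,scc[4]=?)
step 2: low=(low[0]=0,low[1]=1,low[2]=1,low[3]=?,low[4]=?); scc=(scc[0]=0,scc[1]=?,scc[2]=?,scc[3]=?,scc[4]=?)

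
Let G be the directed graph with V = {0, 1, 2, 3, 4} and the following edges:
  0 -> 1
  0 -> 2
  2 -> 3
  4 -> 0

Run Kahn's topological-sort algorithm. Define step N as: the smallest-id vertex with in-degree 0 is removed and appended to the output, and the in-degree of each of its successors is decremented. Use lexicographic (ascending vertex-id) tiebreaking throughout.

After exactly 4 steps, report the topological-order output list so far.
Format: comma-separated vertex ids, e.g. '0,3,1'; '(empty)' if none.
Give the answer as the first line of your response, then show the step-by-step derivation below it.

4,0,1,2

step 1: output 4; order=[4]; indeg=(0,1,1,1,0)
step 2: output 0; order=[4,0]; indeg=(0,0,0,1,0)
step 3: output 1; order=[4,0,1]; indeg=(0,0,0,1,0)
step 4: output 2; order=[4,0,1,2]; indeg=(0,0,0,0,0)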